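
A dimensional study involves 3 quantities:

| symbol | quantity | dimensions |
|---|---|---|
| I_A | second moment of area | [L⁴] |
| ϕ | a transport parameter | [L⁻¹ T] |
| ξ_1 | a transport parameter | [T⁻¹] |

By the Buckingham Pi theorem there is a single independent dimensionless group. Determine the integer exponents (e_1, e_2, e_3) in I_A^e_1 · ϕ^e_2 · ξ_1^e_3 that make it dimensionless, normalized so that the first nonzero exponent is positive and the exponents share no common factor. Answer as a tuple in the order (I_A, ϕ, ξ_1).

(1, 4, 4)

L: e_1·(4) + e_2·(-1) + e_3·(0) = 0
T: e_1·(0) + e_2·(1) + e_3·(-1) = 0
Solving this homogeneous linear system for the smallest-integer solution (first nonzero entry positive) gives (1, 4, 4).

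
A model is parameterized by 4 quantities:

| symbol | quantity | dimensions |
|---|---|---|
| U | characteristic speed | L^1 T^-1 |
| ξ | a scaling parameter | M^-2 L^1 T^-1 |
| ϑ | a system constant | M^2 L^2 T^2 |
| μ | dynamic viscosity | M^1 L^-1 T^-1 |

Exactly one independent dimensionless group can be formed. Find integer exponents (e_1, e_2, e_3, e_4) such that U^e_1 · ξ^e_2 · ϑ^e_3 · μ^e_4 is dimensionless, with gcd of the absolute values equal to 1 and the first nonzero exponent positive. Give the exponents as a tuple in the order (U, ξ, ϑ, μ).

(2, -2, -1, -2)

M: e_1·(0) + e_2·(-2) + e_3·(2) + e_4·(1) = 0
L: e_1·(1) + e_2·(1) + e_3·(2) + e_4·(-1) = 0
T: e_1·(-1) + e_2·(-1) + e_3·(2) + e_4·(-1) = 0
Solving this homogeneous linear system for the smallest-integer solution (first nonzero entry positive) gives (2, -2, -1, -2).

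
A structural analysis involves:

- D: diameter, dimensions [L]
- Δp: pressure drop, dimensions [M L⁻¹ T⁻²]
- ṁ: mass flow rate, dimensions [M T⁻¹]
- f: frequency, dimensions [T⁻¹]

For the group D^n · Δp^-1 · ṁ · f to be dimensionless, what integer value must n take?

-1

Balance the L exponent: (1)·n from D, plus −(-1) + (0) + (0) = 1 from the rest, must sum to zero.
n + 1 = 0, so n = -1.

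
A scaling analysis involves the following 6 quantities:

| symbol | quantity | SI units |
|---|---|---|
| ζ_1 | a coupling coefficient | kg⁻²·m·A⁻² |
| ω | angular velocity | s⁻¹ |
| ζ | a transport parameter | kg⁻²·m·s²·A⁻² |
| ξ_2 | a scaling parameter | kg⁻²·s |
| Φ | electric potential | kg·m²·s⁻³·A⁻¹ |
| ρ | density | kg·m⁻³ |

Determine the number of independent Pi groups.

There are 6 variables and 4 base dimensions (M, L, T, I).
The dimension matrix has rank 4.
Independent dimensionless groups: 6 − 4 = 2.

2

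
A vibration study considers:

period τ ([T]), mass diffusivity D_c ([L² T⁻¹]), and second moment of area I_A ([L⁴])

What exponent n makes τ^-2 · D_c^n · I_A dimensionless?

-2

Balance the L exponent: (2)·n from D_c, plus −2·(0) + (4) = 4 from the rest, must sum to zero.
2n + 4 = 0, so n = -2.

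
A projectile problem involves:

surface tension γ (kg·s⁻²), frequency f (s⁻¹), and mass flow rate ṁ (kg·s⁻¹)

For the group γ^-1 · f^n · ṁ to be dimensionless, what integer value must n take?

Balance the T exponent: (-1)·n from f, plus −(-2) + (-1) = 1 from the rest, must sum to zero.
−n + 1 = 0, so n = 1.

1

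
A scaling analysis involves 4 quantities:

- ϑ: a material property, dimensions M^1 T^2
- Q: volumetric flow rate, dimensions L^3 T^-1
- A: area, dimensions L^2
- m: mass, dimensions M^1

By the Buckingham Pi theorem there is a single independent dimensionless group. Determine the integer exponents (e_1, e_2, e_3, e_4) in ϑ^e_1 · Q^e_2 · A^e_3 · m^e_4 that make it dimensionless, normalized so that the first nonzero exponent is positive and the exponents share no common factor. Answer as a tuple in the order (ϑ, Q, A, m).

M: e_1·(1) + e_2·(0) + e_3·(0) + e_4·(1) = 0
L: e_1·(0) + e_2·(3) + e_3·(2) + e_4·(0) = 0
T: e_1·(2) + e_2·(-1) + e_3·(0) + e_4·(0) = 0
Solving this homogeneous linear system for the smallest-integer solution (first nonzero entry positive) gives (1, 2, -3, -1).

(1, 2, -3, -1)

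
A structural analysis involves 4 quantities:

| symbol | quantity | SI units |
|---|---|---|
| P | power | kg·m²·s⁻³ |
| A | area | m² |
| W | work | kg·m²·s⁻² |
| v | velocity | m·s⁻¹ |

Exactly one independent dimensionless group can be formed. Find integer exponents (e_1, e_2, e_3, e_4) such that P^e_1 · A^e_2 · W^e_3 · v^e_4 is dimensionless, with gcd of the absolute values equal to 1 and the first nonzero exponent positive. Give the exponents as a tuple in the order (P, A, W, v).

M: e_1·(1) + e_2·(0) + e_3·(1) + e_4·(0) = 0
L: e_1·(2) + e_2·(2) + e_3·(2) + e_4·(1) = 0
T: e_1·(-3) + e_2·(0) + e_3·(-2) + e_4·(-1) = 0
Solving this homogeneous linear system for the smallest-integer solution (first nonzero entry positive) gives (2, 1, -2, -2).

(2, 1, -2, -2)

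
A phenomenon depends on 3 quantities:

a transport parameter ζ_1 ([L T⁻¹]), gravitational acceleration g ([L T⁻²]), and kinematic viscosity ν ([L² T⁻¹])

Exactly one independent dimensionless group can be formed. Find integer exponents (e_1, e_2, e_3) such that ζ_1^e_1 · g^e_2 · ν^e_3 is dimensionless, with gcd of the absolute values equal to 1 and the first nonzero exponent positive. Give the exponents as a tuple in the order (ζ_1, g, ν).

L: e_1·(1) + e_2·(1) + e_3·(2) = 0
T: e_1·(-1) + e_2·(-2) + e_3·(-1) = 0
Solving this homogeneous linear system for the smallest-integer solution (first nonzero entry positive) gives (3, -1, -1).

(3, -1, -1)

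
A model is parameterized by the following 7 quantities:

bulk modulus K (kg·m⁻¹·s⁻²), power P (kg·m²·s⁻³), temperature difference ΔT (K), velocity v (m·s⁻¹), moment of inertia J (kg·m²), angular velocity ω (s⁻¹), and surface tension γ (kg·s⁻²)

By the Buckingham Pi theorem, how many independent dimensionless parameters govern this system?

There are 7 variables and 4 base dimensions (M, L, T, Θ).
The dimension matrix has rank 4.
Independent dimensionless groups: 7 − 4 = 3.

3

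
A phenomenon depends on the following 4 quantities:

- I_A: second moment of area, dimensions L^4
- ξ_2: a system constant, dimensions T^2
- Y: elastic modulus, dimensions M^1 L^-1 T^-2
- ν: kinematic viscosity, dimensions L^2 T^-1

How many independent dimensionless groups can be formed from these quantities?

1

There are 4 variables and 3 base dimensions (M, L, T).
The dimension matrix has rank 3.
Independent dimensionless groups: 4 − 3 = 1.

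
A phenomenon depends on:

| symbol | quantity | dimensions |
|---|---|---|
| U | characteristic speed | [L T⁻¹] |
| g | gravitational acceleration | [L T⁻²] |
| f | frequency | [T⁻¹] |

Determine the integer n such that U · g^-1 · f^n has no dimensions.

Balance the T exponent: (-1)·n from f, plus (-1) − (-2) = 1 from the rest, must sum to zero.
−n + 1 = 0, so n = 1.

1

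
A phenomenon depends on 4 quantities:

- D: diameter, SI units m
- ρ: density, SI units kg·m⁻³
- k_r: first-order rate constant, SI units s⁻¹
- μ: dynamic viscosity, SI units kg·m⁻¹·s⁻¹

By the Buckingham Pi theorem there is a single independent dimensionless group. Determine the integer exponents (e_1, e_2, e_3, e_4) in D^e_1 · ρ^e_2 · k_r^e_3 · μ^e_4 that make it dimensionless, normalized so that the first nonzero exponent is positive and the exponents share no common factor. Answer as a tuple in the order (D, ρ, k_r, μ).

M: e_1·(0) + e_2·(1) + e_3·(0) + e_4·(1) = 0
L: e_1·(1) + e_2·(-3) + e_3·(0) + e_4·(-1) = 0
T: e_1·(0) + e_2·(0) + e_3·(-1) + e_4·(-1) = 0
Solving this homogeneous linear system for the smallest-integer solution (first nonzero entry positive) gives (2, 1, 1, -1).

(2, 1, 1, -1)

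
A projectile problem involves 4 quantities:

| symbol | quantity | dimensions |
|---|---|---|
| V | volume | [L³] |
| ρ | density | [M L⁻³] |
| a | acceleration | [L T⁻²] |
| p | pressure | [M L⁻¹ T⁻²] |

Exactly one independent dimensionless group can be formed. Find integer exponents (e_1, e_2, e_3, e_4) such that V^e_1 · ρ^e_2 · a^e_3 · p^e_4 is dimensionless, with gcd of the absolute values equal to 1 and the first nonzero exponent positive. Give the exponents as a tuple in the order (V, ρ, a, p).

(1, 3, 3, -3)

M: e_1·(0) + e_2·(1) + e_3·(0) + e_4·(1) = 0
L: e_1·(3) + e_2·(-3) + e_3·(1) + e_4·(-1) = 0
T: e_1·(0) + e_2·(0) + e_3·(-2) + e_4·(-2) = 0
Solving this homogeneous linear system for the smallest-integer solution (first nonzero entry positive) gives (1, 3, 3, -3).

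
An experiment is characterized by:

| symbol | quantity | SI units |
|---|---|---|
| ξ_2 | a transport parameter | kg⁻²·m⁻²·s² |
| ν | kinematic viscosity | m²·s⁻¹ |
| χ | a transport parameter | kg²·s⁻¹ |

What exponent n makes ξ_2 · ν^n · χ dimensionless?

1

Balance the L exponent: (2)·n from ν, plus (-2) + (0) = -2 from the rest, must sum to zero.
2n − 2 = 0, so n = 1.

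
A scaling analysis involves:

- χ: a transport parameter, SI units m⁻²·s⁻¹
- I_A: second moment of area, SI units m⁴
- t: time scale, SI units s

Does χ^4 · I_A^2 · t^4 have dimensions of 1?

yes

Sum the exponent of each base dimension across the product:
  L: 4·[χ]_L + 2·[I_A]_L + 4·[t]_L = 4·(-2) + 2·(4) + 4·(0) = 0
  T: 4·[χ]_T + 2·[I_A]_T + 4·[t]_T = 4·(-1) + 2·(0) + 4·(1) = 0
All base exponents vanish — dimensionless.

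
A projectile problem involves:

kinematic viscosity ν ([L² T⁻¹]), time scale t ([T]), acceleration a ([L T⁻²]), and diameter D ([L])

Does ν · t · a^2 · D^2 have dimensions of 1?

no

Sum the exponent of each base dimension across the product:
  L: [ν]_L + [t]_L + 2·[a]_L + 2·[D]_L = (2) + (0) + 2·(1) + 2·(1) = 6
  T: [ν]_T + [t]_T + 2·[a]_T + 2·[D]_T = (-1) + (1) + 2·(-2) + 2·(0) = -4
Net dimensions [L⁶ T⁻⁴] ≠ [1] — not dimensionless.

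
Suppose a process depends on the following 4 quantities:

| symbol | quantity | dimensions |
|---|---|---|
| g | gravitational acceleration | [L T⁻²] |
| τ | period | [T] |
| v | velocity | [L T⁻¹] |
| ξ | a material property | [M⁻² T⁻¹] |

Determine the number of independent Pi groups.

There are 4 variables and 3 base dimensions (M, L, T).
The dimension matrix has rank 3.
Independent dimensionless groups: 4 − 3 = 1.

1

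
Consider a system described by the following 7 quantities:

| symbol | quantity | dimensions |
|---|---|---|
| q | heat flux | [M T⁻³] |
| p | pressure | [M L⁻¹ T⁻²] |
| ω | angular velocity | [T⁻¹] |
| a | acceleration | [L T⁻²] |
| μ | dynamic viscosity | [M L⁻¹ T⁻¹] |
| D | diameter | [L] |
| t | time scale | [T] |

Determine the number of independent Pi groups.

There are 7 variables and 3 base dimensions (M, L, T).
The dimension matrix has rank 3.
Independent dimensionless groups: 7 − 3 = 4.

4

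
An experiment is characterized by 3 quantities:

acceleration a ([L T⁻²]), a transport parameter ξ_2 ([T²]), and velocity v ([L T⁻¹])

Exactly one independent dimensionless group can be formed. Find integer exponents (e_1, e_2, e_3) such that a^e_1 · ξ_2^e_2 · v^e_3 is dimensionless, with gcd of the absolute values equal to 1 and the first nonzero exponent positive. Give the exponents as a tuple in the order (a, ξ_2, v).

(2, 1, -2)

L: e_1·(1) + e_2·(0) + e_3·(1) = 0
T: e_1·(-2) + e_2·(2) + e_3·(-1) = 0
Solving this homogeneous linear system for the smallest-integer solution (first nonzero entry positive) gives (2, 1, -2).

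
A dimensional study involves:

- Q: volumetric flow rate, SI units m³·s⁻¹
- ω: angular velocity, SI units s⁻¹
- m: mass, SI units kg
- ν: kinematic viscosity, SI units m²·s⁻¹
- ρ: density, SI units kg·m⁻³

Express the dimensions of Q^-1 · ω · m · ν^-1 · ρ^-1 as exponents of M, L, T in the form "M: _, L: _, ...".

Collect each base-dimension exponent across the product:
  M: −(0) + (0) + (1) − (0) − (1) = 0
  L: −(3) + (0) + (0) − (2) − (-3) = -2
  T: −(-1) + (-1) + (0) − (-1) − (0) = 1
So the dimensions are [L⁻² T].

M: 0, L: -2, T: 1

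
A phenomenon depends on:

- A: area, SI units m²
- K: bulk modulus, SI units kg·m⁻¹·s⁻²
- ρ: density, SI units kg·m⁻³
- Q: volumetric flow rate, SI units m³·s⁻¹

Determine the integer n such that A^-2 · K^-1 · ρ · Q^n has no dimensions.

2

Balance the L exponent: (3)·n from Q, plus −2·(2) − (-1) + (-3) = -6 from the rest, must sum to zero.
3n − 6 = 0, so n = 2.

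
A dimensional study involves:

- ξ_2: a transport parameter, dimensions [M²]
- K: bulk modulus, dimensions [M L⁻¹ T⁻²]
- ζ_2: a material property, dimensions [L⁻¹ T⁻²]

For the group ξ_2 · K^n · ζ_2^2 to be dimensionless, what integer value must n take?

-2

Balance the M exponent: (1)·n from K, plus (2) + 2·(0) = 2 from the rest, must sum to zero.
n + 2 = 0, so n = -2.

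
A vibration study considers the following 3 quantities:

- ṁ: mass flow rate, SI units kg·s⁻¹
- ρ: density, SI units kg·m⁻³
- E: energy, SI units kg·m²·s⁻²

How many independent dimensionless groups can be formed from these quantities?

0

There are 3 variables and 3 base dimensions (M, L, T).
The dimension matrix has rank 3.
Independent dimensionless groups: 3 − 3 = 0.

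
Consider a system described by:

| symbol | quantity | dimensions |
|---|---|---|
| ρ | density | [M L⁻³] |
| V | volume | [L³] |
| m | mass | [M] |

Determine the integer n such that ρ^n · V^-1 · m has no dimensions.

Balance the M exponent: (1)·n from ρ, plus −(0) + (1) = 1 from the rest, must sum to zero.
n + 1 = 0, so n = -1.

-1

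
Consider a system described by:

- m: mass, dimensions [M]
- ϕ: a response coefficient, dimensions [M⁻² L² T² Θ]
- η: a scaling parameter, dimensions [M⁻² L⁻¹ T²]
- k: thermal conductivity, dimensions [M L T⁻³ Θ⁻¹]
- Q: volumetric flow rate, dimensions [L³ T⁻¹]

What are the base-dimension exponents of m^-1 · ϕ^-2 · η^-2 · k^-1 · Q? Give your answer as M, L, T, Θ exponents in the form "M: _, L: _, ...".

M: 6, L: 0, T: -6, Θ: -1

Collect each base-dimension exponent across the product:
  M: −(1) − 2·(-2) − 2·(-2) − (1) + (0) = 6
  L: −(0) − 2·(2) − 2·(-1) − (1) + (3) = 0
  T: −(0) − 2·(2) − 2·(2) − (-3) + (-1) = -6
  Θ: −(0) − 2·(1) − 2·(0) − (-1) + (0) = -1
So the dimensions are [M⁶ T⁻⁶ Θ⁻¹].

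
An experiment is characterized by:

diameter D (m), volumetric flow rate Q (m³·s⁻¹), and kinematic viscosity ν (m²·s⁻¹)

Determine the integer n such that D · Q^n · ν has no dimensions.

Balance the L exponent: (3)·n from Q, plus (1) + (2) = 3 from the rest, must sum to zero.
3n + 3 = 0, so n = -1.

-1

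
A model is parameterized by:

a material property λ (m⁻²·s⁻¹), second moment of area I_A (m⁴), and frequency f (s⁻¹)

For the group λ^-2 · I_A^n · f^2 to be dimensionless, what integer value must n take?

Balance the L exponent: (4)·n from I_A, plus −2·(-2) + 2·(0) = 4 from the rest, must sum to zero.
4n + 4 = 0, so n = -1.

-1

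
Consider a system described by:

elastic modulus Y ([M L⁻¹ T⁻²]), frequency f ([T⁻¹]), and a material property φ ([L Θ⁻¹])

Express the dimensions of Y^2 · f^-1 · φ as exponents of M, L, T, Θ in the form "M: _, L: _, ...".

Collect each base-dimension exponent across the product:
  M: 2·(1) − (0) + (0) = 2
  L: 2·(-1) − (0) + (1) = -1
  T: 2·(-2) − (-1) + (0) = -3
  Θ: 2·(0) − (0) + (-1) = -1
So the dimensions are [M² L⁻¹ T⁻³ Θ⁻¹].

M: 2, L: -1, T: -3, Θ: -1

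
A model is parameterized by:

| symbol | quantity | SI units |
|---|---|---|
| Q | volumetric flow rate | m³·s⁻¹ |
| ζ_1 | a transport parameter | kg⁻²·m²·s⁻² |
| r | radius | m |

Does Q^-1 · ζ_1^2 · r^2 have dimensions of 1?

no

Sum the exponent of each base dimension across the product:
  M: −[Q]_M + 2·[ζ_1]_M + 2·[r]_M = −(0) + 2·(-2) + 2·(0) = -4
  L: −[Q]_L + 2·[ζ_1]_L + 2·[r]_L = −(3) + 2·(2) + 2·(1) = 3
  T: −[Q]_T + 2·[ζ_1]_T + 2·[r]_T = −(-1) + 2·(-2) + 2·(0) = -3
Net dimensions [M⁻⁴ L³ T⁻³] ≠ [1] — not dimensionless.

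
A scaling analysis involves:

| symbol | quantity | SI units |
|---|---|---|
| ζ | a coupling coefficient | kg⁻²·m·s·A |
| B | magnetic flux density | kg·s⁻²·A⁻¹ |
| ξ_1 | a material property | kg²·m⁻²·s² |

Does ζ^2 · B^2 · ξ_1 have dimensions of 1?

Sum the exponent of each base dimension across the product:
  M: 2·[ζ]_M + 2·[B]_M + [ξ_1]_M = 2·(-2) + 2·(1) + (2) = 0
  L: 2·[ζ]_L + 2·[B]_L + [ξ_1]_L = 2·(1) + 2·(0) + (-2) = 0
  T: 2·[ζ]_T + 2·[B]_T + [ξ_1]_T = 2·(1) + 2·(-2) + (2) = 0
  I: 2·[ζ]_I + 2·[B]_I + [ξ_1]_I = 2·(1) + 2·(-1) + (0) = 0
All base exponents vanish — dimensionless.

yes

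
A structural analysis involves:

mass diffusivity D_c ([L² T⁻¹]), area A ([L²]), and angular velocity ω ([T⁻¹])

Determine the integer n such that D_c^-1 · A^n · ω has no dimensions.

Balance the L exponent: (2)·n from A, plus −(2) + (0) = -2 from the rest, must sum to zero.
2n − 2 = 0, so n = 1.

1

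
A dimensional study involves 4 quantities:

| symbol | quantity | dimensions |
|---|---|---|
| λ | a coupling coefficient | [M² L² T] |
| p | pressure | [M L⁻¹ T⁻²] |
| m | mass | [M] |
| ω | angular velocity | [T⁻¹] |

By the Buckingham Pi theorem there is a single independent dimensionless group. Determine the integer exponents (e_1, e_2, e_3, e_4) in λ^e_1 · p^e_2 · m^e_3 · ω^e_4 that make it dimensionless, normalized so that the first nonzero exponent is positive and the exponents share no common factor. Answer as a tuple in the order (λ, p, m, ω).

(1, 2, -4, -3)

M: e_1·(2) + e_2·(1) + e_3·(1) + e_4·(0) = 0
L: e_1·(2) + e_2·(-1) + e_3·(0) + e_4·(0) = 0
T: e_1·(1) + e_2·(-2) + e_3·(0) + e_4·(-1) = 0
Solving this homogeneous linear system for the smallest-integer solution (first nonzero entry positive) gives (1, 2, -4, -3).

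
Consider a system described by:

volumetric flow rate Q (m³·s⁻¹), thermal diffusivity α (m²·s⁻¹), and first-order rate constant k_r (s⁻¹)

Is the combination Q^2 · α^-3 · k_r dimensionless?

Sum the exponent of each base dimension across the product:
  M: 2·[Q]_M − 3·[α]_M + [k_r]_M = 2·(0) − 3·(0) + (0) = 0
  L: 2·[Q]_L − 3·[α]_L + [k_r]_L = 2·(3) − 3·(2) + (0) = 0
  T: 2·[Q]_T − 3·[α]_T + [k_r]_T = 2·(-1) − 3·(-1) + (-1) = 0
All base exponents vanish — dimensionless.

yes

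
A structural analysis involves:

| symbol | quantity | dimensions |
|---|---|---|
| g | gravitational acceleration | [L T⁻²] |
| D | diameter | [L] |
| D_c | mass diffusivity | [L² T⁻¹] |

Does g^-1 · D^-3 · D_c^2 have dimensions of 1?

Sum the exponent of each base dimension across the product:
  L: −[g]_L − 3·[D]_L + 2·[D_c]_L = −(1) − 3·(1) + 2·(2) = 0
  T: −[g]_T − 3·[D]_T + 2·[D_c]_T = −(-2) − 3·(0) + 2·(-1) = 0
All base exponents vanish — dimensionless.

yes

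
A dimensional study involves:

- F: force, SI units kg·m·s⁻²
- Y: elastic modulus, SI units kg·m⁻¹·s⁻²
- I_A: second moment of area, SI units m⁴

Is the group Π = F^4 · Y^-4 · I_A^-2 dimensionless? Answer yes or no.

Sum the exponent of each base dimension across the product:
  M: 4·[F]_M − 4·[Y]_M − 2·[I_A]_M = 4·(1) − 4·(1) − 2·(0) = 0
  L: 4·[F]_L − 4·[Y]_L − 2·[I_A]_L = 4·(1) − 4·(-1) − 2·(4) = 0
  T: 4·[F]_T − 4·[Y]_T − 2·[I_A]_T = 4·(-2) − 4·(-2) − 2·(0) = 0
  Θ: 4·[F]_Θ − 4·[Y]_Θ − 2·[I_A]_Θ = 4·(0) − 4·(0) − 2·(0) = 0
All base exponents vanish — dimensionless.

yes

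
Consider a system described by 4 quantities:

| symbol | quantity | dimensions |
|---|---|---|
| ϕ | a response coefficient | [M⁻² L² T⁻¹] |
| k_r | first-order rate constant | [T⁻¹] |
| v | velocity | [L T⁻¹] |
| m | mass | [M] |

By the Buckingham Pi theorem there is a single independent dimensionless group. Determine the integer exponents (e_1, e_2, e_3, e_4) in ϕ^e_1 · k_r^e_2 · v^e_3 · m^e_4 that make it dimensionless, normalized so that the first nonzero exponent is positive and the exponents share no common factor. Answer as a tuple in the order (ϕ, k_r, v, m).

(1, 1, -2, 2)

M: e_1·(-2) + e_2·(0) + e_3·(0) + e_4·(1) = 0
L: e_1·(2) + e_2·(0) + e_3·(1) + e_4·(0) = 0
T: e_1·(-1) + e_2·(-1) + e_3·(-1) + e_4·(0) = 0
Solving this homogeneous linear system for the smallest-integer solution (first nonzero entry positive) gives (1, 1, -2, 2).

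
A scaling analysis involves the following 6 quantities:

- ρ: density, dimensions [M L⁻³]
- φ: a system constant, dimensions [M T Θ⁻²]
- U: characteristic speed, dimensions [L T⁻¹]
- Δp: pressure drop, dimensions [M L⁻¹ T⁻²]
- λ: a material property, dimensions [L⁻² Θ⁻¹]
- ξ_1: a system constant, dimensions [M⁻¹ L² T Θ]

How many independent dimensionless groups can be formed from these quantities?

There are 6 variables and 4 base dimensions (M, L, T, Θ).
The dimension matrix has rank 4.
Independent dimensionless groups: 6 − 4 = 2.

2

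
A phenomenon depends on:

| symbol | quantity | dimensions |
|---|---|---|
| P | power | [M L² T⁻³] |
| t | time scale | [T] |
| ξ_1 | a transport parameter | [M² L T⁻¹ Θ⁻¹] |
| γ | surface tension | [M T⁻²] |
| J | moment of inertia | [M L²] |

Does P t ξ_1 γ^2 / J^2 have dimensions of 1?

no

Sum the exponent of each base dimension across the product:
  M: [P]_M + [t]_M + [ξ_1]_M + 2·[γ]_M − 2·[J]_M = (1) + (0) + (2) + 2·(1) − 2·(1) = 3
  L: [P]_L + [t]_L + [ξ_1]_L + 2·[γ]_L − 2·[J]_L = (2) + (0) + (1) + 2·(0) − 2·(2) = -1
  T: [P]_T + [t]_T + [ξ_1]_T + 2·[γ]_T − 2·[J]_T = (-3) + (1) + (-1) + 2·(-2) − 2·(0) = -7
  Θ: [P]_Θ + [t]_Θ + [ξ_1]_Θ + 2·[γ]_Θ − 2·[J]_Θ = (0) + (0) + (-1) + 2·(0) − 2·(0) = -1
Net dimensions [M³ L⁻¹ T⁻⁷ Θ⁻¹] ≠ [1] — not dimensionless.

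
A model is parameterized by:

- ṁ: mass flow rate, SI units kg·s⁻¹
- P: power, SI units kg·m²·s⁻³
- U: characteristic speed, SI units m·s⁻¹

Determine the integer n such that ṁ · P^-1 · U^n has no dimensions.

2

Balance the L exponent: (1)·n from U, plus (0) − (2) = -2 from the rest, must sum to zero.
n − 2 = 0, so n = 2.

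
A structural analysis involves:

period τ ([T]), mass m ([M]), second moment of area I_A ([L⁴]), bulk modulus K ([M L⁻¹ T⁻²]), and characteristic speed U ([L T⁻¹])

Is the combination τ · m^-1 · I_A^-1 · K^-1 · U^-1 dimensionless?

no

Sum the exponent of each base dimension across the product:
  M: [τ]_M − [m]_M − [I_A]_M − [K]_M − [U]_M = (0) − (1) − (0) − (1) − (0) = -2
  L: [τ]_L − [m]_L − [I_A]_L − [K]_L − [U]_L = (0) − (0) − (4) − (-1) − (1) = -4
  T: [τ]_T − [m]_T − [I_A]_T − [K]_T − [U]_T = (1) − (0) − (0) − (-2) − (-1) = 4
Net dimensions [M⁻² L⁻⁴ T⁴] ≠ [1] — not dimensionless.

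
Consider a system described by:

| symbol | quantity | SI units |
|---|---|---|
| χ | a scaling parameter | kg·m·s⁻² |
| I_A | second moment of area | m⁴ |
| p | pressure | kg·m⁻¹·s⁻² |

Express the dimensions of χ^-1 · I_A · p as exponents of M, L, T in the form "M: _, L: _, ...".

Collect each base-dimension exponent across the product:
  M: −(1) + (0) + (1) = 0
  L: −(1) + (4) + (-1) = 2
  T: −(-2) + (0) + (-2) = 0
So the dimensions are [L²].

M: 0, L: 2, T: 0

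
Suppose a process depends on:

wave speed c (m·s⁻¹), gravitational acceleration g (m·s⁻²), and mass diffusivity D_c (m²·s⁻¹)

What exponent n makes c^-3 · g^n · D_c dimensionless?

Balance the L exponent: (1)·n from g, plus −3·(1) + (2) = -1 from the rest, must sum to zero.
n − 1 = 0, so n = 1.

1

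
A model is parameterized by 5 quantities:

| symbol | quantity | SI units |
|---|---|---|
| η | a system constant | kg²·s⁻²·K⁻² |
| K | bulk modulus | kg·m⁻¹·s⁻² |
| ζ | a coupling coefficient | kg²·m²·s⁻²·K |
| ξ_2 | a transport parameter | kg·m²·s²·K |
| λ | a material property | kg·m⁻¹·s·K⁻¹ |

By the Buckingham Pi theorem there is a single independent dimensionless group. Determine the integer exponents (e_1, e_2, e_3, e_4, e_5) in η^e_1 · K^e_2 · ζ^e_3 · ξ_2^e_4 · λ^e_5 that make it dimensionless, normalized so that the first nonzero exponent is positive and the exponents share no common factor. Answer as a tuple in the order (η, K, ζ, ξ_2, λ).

(1, 2, -2, 2, -2)

M: e_1·(2) + e_2·(1) + e_3·(2) + e_4·(1) + e_5·(1) = 0
L: e_1·(0) + e_2·(-1) + e_3·(2) + e_4·(2) + e_5·(-1) = 0
T: e_1·(-2) + e_2·(-2) + e_3·(-2) + e_4·(2) + e_5·(1) = 0
Θ: e_1·(-2) + e_2·(0) + e_3·(1) + e_4·(1) + e_5·(-1) = 0
Solving this homogeneous linear system for the smallest-integer solution (first nonzero entry positive) gives (1, 2, -2, 2, -2).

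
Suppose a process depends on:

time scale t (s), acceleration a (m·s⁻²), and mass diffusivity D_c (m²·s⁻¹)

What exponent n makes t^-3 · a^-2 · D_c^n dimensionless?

Balance the L exponent: (2)·n from D_c, plus −3·(0) − 2·(1) = -2 from the rest, must sum to zero.
2n − 2 = 0, so n = 1.

1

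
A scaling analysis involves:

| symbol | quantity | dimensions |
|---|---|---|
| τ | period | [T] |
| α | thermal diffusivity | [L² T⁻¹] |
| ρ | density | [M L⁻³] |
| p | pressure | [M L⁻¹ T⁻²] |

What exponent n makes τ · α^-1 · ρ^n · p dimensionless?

-1

Balance the M exponent: (1)·n from ρ, plus (0) − (0) + (1) = 1 from the rest, must sum to zero.
n + 1 = 0, so n = -1.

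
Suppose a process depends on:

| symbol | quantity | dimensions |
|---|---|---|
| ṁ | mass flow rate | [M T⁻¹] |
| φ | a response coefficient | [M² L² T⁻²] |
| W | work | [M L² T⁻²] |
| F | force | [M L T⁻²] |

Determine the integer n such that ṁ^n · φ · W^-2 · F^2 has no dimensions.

-2

Balance the M exponent: (1)·n from ṁ, plus (2) − 2·(1) + 2·(1) = 2 from the rest, must sum to zero.
n + 2 = 0, so n = -2.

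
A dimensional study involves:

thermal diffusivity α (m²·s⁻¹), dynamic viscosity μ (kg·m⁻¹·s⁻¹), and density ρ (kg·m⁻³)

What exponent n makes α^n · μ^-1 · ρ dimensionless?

1

Balance the L exponent: (2)·n from α, plus −(-1) + (-3) = -2 from the rest, must sum to zero.
2n − 2 = 0, so n = 1.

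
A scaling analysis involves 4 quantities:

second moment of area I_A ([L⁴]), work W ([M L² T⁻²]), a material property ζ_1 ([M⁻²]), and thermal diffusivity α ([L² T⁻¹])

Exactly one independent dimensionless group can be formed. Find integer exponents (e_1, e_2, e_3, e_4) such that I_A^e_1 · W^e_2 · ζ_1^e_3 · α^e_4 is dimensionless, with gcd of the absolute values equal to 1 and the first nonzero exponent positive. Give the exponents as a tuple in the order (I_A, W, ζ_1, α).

M: e_1·(0) + e_2·(1) + e_3·(-2) + e_4·(0) = 0
L: e_1·(4) + e_2·(2) + e_3·(0) + e_4·(2) = 0
T: e_1·(0) + e_2·(-2) + e_3·(0) + e_4·(-1) = 0
Solving this homogeneous linear system for the smallest-integer solution (first nonzero entry positive) gives (1, 2, 1, -4).

(1, 2, 1, -4)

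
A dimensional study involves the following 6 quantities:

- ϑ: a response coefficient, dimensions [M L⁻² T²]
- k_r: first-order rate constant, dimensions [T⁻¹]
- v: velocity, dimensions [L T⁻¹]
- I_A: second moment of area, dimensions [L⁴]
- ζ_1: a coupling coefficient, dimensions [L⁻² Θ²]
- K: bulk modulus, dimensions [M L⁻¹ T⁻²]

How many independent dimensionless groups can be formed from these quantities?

2

There are 6 variables and 4 base dimensions (M, L, T, Θ).
The dimension matrix has rank 4.
Independent dimensionless groups: 6 − 4 = 2.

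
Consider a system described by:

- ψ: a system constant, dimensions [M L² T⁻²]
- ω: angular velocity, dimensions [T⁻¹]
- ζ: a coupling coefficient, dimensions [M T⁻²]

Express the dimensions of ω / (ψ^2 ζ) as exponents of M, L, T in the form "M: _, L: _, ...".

M: -3, L: -4, T: 5

Collect each base-dimension exponent across the product:
  M: −2·(1) + (0) − (1) = -3
  L: −2·(2) + (0) − (0) = -4
  T: −2·(-2) + (-1) − (-2) = 5
So the dimensions are [M⁻³ L⁻⁴ T⁵].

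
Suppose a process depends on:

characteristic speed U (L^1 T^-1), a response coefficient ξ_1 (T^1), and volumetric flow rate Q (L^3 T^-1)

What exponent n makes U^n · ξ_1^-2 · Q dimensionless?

Balance the L exponent: (1)·n from U, plus −2·(0) + (3) = 3 from the rest, must sum to zero.
n + 3 = 0, so n = -3.

-3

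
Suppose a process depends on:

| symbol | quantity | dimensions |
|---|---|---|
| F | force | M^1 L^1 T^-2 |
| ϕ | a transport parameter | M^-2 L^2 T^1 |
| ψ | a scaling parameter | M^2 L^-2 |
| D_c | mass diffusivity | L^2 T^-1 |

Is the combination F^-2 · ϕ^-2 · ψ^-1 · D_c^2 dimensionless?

Sum the exponent of each base dimension across the product:
  M: −2·[F]_M − 2·[ϕ]_M − [ψ]_M + 2·[D_c]_M = −2·(1) − 2·(-2) − (2) + 2·(0) = 0
  L: −2·[F]_L − 2·[ϕ]_L − [ψ]_L + 2·[D_c]_L = −2·(1) − 2·(2) − (-2) + 2·(2) = 0
  T: −2·[F]_T − 2·[ϕ]_T − [ψ]_T + 2·[D_c]_T = −2·(-2) − 2·(1) − (0) + 2·(-1) = 0
All base exponents vanish — dimensionless.

yes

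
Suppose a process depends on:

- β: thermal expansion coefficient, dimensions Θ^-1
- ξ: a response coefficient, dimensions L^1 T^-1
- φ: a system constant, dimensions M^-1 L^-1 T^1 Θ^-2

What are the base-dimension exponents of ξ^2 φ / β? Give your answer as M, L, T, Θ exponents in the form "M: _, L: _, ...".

Collect each base-dimension exponent across the product:
  M: −(0) + 2·(0) + (-1) = -1
  L: −(0) + 2·(1) + (-1) = 1
  T: −(0) + 2·(-1) + (1) = -1
  Θ: −(-1) + 2·(0) + (-2) = -1
So the dimensions are [M⁻¹ L T⁻¹ Θ⁻¹].

M: -1, L: 1, T: -1, Θ: -1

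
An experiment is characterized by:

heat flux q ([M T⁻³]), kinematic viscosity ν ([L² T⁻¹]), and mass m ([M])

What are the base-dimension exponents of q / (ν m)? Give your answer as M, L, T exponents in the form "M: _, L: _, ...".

Collect each base-dimension exponent across the product:
  M: (1) − (0) − (1) = 0
  L: (0) − (2) − (0) = -2
  T: (-3) − (-1) − (0) = -2
So the dimensions are [L⁻² T⁻²].

M: 0, L: -2, T: -2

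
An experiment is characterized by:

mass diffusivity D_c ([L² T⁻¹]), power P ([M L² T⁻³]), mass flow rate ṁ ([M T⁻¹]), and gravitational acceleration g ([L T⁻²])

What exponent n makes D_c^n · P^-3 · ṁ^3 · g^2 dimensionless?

2

Balance the L exponent: (2)·n from D_c, plus −3·(2) + 3·(0) + 2·(1) = -4 from the rest, must sum to zero.
2n − 4 = 0, so n = 2.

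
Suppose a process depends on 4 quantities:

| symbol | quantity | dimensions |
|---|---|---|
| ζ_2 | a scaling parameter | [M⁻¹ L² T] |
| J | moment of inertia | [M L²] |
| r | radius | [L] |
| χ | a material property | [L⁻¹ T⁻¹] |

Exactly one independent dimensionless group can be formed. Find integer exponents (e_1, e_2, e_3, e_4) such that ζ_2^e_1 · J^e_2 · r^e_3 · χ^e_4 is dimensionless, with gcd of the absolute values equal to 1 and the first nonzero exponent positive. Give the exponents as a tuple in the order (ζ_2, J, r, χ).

M: e_1·(-1) + e_2·(1) + e_3·(0) + e_4·(0) = 0
L: e_1·(2) + e_2·(2) + e_3·(1) + e_4·(-1) = 0
T: e_1·(1) + e_2·(0) + e_3·(0) + e_4·(-1) = 0
Solving this homogeneous linear system for the smallest-integer solution (first nonzero entry positive) gives (1, 1, -3, 1).

(1, 1, -3, 1)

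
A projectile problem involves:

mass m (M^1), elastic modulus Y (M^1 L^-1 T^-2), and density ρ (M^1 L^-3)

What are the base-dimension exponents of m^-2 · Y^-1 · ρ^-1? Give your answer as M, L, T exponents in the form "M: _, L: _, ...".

M: -4, L: 4, T: 2

Collect each base-dimension exponent across the product:
  M: −2·(1) − (1) − (1) = -4
  L: −2·(0) − (-1) − (-3) = 4
  T: −2·(0) − (-2) − (0) = 2
So the dimensions are [M⁻⁴ L⁴ T²].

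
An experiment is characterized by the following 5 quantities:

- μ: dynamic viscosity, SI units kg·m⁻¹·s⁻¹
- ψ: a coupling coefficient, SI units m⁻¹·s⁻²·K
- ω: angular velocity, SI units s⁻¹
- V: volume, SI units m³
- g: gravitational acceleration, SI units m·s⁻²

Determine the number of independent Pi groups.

1

There are 5 variables and 4 base dimensions (M, L, T, Θ).
The dimension matrix has rank 4.
Independent dimensionless groups: 5 − 4 = 1.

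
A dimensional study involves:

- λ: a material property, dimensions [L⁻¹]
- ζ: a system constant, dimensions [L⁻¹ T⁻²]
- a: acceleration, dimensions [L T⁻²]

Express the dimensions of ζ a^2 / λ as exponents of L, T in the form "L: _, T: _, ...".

L: 2, T: -6

Collect each base-dimension exponent across the product:
  L: −(-1) + (-1) + 2·(1) = 2
  T: −(0) + (-2) + 2·(-2) = -6
So the dimensions are [L² T⁻⁶].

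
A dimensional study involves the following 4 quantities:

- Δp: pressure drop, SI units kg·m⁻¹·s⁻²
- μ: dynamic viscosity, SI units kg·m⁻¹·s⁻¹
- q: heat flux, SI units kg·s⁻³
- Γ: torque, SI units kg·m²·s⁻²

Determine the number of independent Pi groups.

1

There are 4 variables and 3 base dimensions (M, L, T).
The dimension matrix has rank 3.
Independent dimensionless groups: 4 − 3 = 1.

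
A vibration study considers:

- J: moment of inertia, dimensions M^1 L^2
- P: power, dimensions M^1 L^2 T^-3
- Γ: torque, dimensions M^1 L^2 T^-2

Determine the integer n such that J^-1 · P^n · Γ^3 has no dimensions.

-2

Balance the M exponent: (1)·n from P, plus −(1) + 3·(1) = 2 from the rest, must sum to zero.
n + 2 = 0, so n = -2.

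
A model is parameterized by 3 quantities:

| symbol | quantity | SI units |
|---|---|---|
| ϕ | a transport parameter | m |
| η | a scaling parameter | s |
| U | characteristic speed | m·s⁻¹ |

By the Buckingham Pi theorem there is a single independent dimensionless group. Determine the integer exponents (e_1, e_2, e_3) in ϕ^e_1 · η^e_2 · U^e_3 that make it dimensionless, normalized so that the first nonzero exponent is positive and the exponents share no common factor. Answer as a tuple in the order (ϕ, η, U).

(1, -1, -1)

L: e_1·(1) + e_2·(0) + e_3·(1) = 0
T: e_1·(0) + e_2·(1) + e_3·(-1) = 0
Solving this homogeneous linear system for the smallest-integer solution (first nonzero entry positive) gives (1, -1, -1).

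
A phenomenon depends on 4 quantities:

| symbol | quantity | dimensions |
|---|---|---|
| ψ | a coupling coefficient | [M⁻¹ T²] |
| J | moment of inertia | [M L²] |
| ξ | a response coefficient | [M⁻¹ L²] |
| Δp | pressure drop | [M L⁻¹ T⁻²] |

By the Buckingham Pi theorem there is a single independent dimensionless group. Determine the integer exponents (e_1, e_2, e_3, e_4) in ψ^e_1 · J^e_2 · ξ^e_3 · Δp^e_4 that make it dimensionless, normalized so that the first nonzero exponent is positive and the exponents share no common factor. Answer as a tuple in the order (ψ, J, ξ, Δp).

M: e_1·(-1) + e_2·(1) + e_3·(-1) + e_4·(1) = 0
L: e_1·(0) + e_2·(2) + e_3·(2) + e_4·(-1) = 0
T: e_1·(2) + e_2·(0) + e_3·(0) + e_4·(-2) = 0
Solving this homogeneous linear system for the smallest-integer solution (first nonzero entry positive) gives (4, 1, 1, 4).

(4, 1, 1, 4)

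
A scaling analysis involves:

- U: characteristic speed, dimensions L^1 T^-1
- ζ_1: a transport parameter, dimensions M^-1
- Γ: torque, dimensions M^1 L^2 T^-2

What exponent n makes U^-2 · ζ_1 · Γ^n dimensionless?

Balance the M exponent: (1)·n from Γ, plus −2·(0) + (-1) = -1 from the rest, must sum to zero.
n − 1 = 0, so n = 1.

1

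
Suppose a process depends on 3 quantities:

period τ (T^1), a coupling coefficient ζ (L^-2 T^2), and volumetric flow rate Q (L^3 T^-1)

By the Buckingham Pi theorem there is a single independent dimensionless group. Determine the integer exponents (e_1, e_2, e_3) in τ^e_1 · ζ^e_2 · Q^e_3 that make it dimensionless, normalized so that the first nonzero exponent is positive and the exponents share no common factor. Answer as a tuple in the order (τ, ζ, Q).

L: e_1·(0) + e_2·(-2) + e_3·(3) = 0
T: e_1·(1) + e_2·(2) + e_3·(-1) = 0
Solving this homogeneous linear system for the smallest-integer solution (first nonzero entry positive) gives (4, -3, -2).

(4, -3, -2)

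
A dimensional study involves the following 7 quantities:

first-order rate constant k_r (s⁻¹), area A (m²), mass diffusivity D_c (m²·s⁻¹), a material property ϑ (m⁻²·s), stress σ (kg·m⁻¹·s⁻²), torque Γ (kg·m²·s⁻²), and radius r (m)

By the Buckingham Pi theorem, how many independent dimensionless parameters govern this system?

There are 7 variables and 3 base dimensions (M, L, T).
The dimension matrix has rank 3.
Independent dimensionless groups: 7 − 3 = 4.

4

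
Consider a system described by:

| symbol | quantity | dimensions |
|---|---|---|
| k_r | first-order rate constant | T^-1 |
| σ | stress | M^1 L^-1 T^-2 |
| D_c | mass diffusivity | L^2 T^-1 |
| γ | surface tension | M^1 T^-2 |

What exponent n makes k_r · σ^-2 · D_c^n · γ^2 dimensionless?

Balance the L exponent: (2)·n from D_c, plus (0) − 2·(-1) + 2·(0) = 2 from the rest, must sum to zero.
2n + 2 = 0, so n = -1.

-1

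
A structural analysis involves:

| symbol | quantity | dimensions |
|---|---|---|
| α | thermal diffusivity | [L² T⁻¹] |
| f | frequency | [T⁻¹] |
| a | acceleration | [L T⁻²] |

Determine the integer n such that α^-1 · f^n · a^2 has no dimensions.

-3

Balance the T exponent: (-1)·n from f, plus −(-1) + 2·(-2) = -3 from the rest, must sum to zero.
−n − 3 = 0, so n = -3.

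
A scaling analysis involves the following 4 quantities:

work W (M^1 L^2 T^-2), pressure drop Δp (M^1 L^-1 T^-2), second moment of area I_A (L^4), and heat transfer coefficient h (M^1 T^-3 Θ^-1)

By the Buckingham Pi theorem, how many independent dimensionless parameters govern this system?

There are 4 variables and 4 base dimensions (M, L, T, Θ).
The dimension matrix has rank 3 (less than 4: the dimension vectors are linearly dependent).
Independent dimensionless groups: 4 − 3 = 1.

1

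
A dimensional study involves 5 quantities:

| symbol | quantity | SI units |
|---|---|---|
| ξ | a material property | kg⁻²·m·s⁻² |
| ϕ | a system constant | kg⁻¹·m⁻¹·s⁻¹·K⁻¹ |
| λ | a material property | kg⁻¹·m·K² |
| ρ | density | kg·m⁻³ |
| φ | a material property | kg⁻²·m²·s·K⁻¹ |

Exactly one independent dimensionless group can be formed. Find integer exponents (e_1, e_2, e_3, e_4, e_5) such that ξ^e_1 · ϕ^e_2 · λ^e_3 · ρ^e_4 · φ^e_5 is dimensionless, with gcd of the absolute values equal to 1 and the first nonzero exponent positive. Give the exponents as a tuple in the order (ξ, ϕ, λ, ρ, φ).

(2, -3, -1, 2, 1)

M: e_1·(-2) + e_2·(-1) + e_3·(-1) + e_4·(1) + e_5·(-2) = 0
L: e_1·(1) + e_2·(-1) + e_3·(1) + e_4·(-3) + e_5·(2) = 0
T: e_1·(-2) + e_2·(-1) + e_3·(0) + e_4·(0) + e_5·(1) = 0
Θ: e_1·(0) + e_2·(-1) + e_3·(2) + e_4·(0) + e_5·(-1) = 0
Solving this homogeneous linear system for the smallest-integer solution (first nonzero entry positive) gives (2, -3, -1, 2, 1).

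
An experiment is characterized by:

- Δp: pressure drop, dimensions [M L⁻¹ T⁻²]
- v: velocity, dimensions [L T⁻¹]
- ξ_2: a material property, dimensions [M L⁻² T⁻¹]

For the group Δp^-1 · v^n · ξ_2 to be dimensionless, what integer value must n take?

Balance the L exponent: (1)·n from v, plus −(-1) + (-2) = -1 from the rest, must sum to zero.
n − 1 = 0, so n = 1.

1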